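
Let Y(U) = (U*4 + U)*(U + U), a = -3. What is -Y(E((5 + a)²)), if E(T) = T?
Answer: -160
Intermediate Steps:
Y(U) = 10*U² (Y(U) = (4*U + U)*(2*U) = (5*U)*(2*U) = 10*U²)
-Y(E((5 + a)²)) = -10*((5 - 3)²)² = -10*(2²)² = -10*4² = -10*16 = -1*160 = -160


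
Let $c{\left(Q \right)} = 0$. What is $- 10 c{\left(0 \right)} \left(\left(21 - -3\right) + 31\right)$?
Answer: $0$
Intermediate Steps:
$- 10 c{\left(0 \right)} \left(\left(21 - -3\right) + 31\right) = \left(-10\right) 0 \left(\left(21 - -3\right) + 31\right) = 0 \left(\left(21 + \left(-14 + 17\right)\right) + 31\right) = 0 \left(\left(21 + 3\right) + 31\right) = 0 \left(24 + 31\right) = 0 \cdot 55 = 0$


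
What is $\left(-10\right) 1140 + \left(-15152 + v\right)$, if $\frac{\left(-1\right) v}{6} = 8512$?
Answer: $-77624$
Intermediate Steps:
$v = -51072$ ($v = \left(-6\right) 8512 = -51072$)
$\left(-10\right) 1140 + \left(-15152 + v\right) = \left(-10\right) 1140 - 66224 = -11400 - 66224 = -77624$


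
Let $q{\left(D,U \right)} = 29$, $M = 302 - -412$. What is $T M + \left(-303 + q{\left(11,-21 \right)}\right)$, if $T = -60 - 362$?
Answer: $-301582$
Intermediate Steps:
$M = 714$ ($M = 302 + 412 = 714$)
$T = -422$ ($T = -60 - 362 = -422$)
$T M + \left(-303 + q{\left(11,-21 \right)}\right) = \left(-422\right) 714 + \left(-303 + 29\right) = -301308 - 274 = -301582$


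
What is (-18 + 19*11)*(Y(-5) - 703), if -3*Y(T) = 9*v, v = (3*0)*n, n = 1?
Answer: -134273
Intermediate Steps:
v = 0 (v = (3*0)*1 = 0*1 = 0)
Y(T) = 0 (Y(T) = -3*0 = -1/3*0 = 0)
(-18 + 19*11)*(Y(-5) - 703) = (-18 + 19*11)*(0 - 703) = (-18 + 209)*(-703) = 191*(-703) = -134273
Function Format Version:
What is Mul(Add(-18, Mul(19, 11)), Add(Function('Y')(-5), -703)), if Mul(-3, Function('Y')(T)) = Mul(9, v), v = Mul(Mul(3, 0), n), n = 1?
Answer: -134273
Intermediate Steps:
v = 0 (v = Mul(Mul(3, 0), 1) = Mul(0, 1) = 0)
Function('Y')(T) = 0 (Function('Y')(T) = Mul(Rational(-1, 3), Mul(9, 0)) = Mul(Rational(-1, 3), 0) = 0)
Mul(Add(-18, Mul(19, 11)), Add(Function('Y')(-5), -703)) = Mul(Add(-18, Mul(19, 11)), Add(0, -703)) = Mul(Add(-18, 209), -703) = Mul(191, -703) = -134273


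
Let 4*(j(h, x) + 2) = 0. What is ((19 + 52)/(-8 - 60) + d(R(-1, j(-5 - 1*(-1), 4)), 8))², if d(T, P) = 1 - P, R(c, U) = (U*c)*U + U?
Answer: 299209/4624 ≈ 64.708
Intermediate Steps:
j(h, x) = -2 (j(h, x) = -2 + (¼)*0 = -2 + 0 = -2)
R(c, U) = U + c*U² (R(c, U) = c*U² + U = U + c*U²)
((19 + 52)/(-8 - 60) + d(R(-1, j(-5 - 1*(-1), 4)), 8))² = ((19 + 52)/(-8 - 60) + (1 - 1*8))² = (71/(-68) + (1 - 8))² = (71*(-1/68) - 7)² = (-71/68 - 7)² = (-547/68)² = 299209/4624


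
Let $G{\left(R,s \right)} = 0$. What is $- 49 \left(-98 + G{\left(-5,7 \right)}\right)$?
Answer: $4802$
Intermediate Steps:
$- 49 \left(-98 + G{\left(-5,7 \right)}\right) = - 49 \left(-98 + 0\right) = \left(-49\right) \left(-98\right) = 4802$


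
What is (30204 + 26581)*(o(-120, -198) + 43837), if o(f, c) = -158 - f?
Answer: 2487126215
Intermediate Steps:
(30204 + 26581)*(o(-120, -198) + 43837) = (30204 + 26581)*((-158 - 1*(-120)) + 43837) = 56785*((-158 + 120) + 43837) = 56785*(-38 + 43837) = 56785*43799 = 2487126215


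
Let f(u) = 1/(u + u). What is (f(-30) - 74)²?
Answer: 19722481/3600 ≈ 5478.5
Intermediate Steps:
f(u) = 1/(2*u)
(f(-30) - 74)² = ((½)/(-30) - 74)² = ((½)*(-1/30) - 74)² = (-1/60 - 74)² = (-4441/60)² = 19722481/3600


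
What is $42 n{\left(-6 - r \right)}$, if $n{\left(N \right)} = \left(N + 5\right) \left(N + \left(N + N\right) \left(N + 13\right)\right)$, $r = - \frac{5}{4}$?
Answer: $- \frac{13965}{16} \approx -872.81$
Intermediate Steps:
$r = - \frac{5}{4}$ ($r = \left(-5\right) \frac{1}{4} = - \frac{5}{4} \approx -1.25$)
$n{\left(N \right)} = \left(5 + N\right) \left(N + 2 N \left(13 + N\right)\right)$
$42 n{\left(-6 - r \right)} = 42 \left(-6 - - \frac{5}{4}\right) \left(135 + 2 \left(-6 - - \frac{5}{4}\right)^{2} + 37 \left(-6 - - \frac{5}{4}\right)\right) = 42 \left(-6 + \frac{5}{4}\right) \left(135 + 2 \left(-6 + \frac{5}{4}\right)^{2} + 37 \left(-6 + \frac{5}{4}\right)\right) = 42 \left(- \frac{19 \left(135 + 2 \left(- \frac{19}{4}\right)^{2} + 37 \left(- \frac{19}{4}\right)\right)}{4}\right) = 42 \left(- \frac{19 \left(135 + 2 \cdot \frac{361}{16} - \frac{703}{4}\right)}{4}\right) = 42 \left(- \frac{19 \left(135 + \frac{361}{8} - \frac{703}{4}\right)}{4}\right) = 42 \left(\left(- \frac{19}{4}\right) \frac{35}{8}\right) = 42 \left(- \frac{665}{32}\right) = - \frac{13965}{16}$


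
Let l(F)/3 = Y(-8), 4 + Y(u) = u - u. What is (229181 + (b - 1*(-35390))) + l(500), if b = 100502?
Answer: 365061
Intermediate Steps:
Y(u) = -4 (Y(u) = -4 + (u - u) = -4 + 0 = -4)
l(F) = -12 (l(F) = 3*(-4) = -12)
(229181 + (b - 1*(-35390))) + l(500) = (229181 + (100502 - 1*(-35390))) - 12 = (229181 + (100502 + 35390)) - 12 = (229181 + 135892) - 12 = 365073 - 12 = 365061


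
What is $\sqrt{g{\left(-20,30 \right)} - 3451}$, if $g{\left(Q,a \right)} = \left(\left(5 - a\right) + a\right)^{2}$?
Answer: $i \sqrt{3426} \approx 58.532 i$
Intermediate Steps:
$g{\left(Q,a \right)} = 25$ ($g{\left(Q,a \right)} = 5^{2} = 25$)
$\sqrt{g{\left(-20,30 \right)} - 3451} = \sqrt{25 - 3451} = \sqrt{-3426} = i \sqrt{3426}$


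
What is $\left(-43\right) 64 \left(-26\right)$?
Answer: $71552$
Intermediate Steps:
$\left(-43\right) 64 \left(-26\right) = \left(-2752\right) \left(-26\right) = 71552$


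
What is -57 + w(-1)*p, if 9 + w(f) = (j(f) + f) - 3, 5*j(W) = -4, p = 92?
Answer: -6633/5 ≈ -1326.6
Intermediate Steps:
j(W) = -⅘ (j(W) = (⅕)*(-4) = -⅘)
w(f) = -64/5 + f (w(f) = -9 + ((-⅘ + f) - 3) = -9 + (-19/5 + f) = -64/5 + f)
-57 + w(-1)*p = -57 + (-64/5 - 1)*92 = -57 - 69/5*92 = -57 - 6348/5 = -6633/5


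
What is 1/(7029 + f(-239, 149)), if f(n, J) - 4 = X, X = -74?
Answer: 1/6959 ≈ 0.00014370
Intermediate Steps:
f(n, J) = -70 (f(n, J) = 4 - 74 = -70)
1/(7029 + f(-239, 149)) = 1/(7029 - 70) = 1/6959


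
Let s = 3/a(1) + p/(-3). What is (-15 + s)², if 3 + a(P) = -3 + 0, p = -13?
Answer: 4489/36 ≈ 124.69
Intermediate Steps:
a(P) = -6 (a(P) = -3 + (-3 + 0) = -3 - 3 = -6)
s = 23/6 (s = 3/(-6) - 13/(-3) = 3*(-⅙) - 13*(-⅓) = -½ + 13/3 = 23/6 ≈ 3.8333)
(-15 + s)² = (-15 + 23/6)² = (-67/6)² = 4489/36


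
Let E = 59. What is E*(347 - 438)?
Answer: -5369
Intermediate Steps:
E*(347 - 438) = 59*(347 - 438) = 59*(-91) = -5369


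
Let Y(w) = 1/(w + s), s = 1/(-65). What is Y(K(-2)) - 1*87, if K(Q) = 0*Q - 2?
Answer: -11462/131 ≈ -87.496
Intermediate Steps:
s = -1/65 ≈ -0.015385
K(Q) = -2 (K(Q) = 0 - 2 = -2)
Y(w) = 1/(-1/65 + w) (Y(w) = 1/(w - 1/65) = 1/(-1/65 + w))
Y(K(-2)) - 1*87 = 65/(-1 + 65*(-2)) - 1*87 = 65/(-1 - 130) - 87 = 65/(-131) - 87 = 65*(-1/131) - 87 = -65/131 - 87 = -11462/131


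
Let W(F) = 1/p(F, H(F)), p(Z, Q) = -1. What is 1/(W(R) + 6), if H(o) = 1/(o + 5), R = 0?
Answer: ⅕ ≈ 0.20000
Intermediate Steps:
H(o) = 1/(5 + o)
W(F) = -1 (W(F) = 1/(-1) = -1)
1/(W(R) + 6) = 1/(-1 + 6) = 1/5 = ⅕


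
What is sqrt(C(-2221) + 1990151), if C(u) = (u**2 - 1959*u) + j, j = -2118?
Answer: 7*sqrt(230037) ≈ 3357.4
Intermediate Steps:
C(u) = -2118 + u**2 - 1959*u (C(u) = (u**2 - 1959*u) - 2118 = -2118 + u**2 - 1959*u)
sqrt(C(-2221) + 1990151) = sqrt((-2118 + (-2221)**2 - 1959*(-2221)) + 1990151) = sqrt((-2118 + 4932841 + 4350939) + 1990151) = sqrt(9281662 + 1990151) = sqrt(11271813) = 7*sqrt(230037)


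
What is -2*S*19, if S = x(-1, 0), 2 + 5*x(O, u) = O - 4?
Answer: 266/5 ≈ 53.200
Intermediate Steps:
x(O, u) = -6/5 + O/5 (x(O, u) = -2/5 + (O - 4)/5 = -2/5 + (-4 + O)/5 = -2/5 + (-4/5 + O/5) = -6/5 + O/5)
S = -7/5 (S = -6/5 + (1/5)*(-1) = -6/5 - 1/5 = -7/5 ≈ -1.4000)
-2*S*19 = -2*(-7/5)*19 = (14/5)*19 = 266/5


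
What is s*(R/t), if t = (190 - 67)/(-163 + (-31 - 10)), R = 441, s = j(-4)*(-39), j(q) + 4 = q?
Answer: -9356256/41 ≈ -2.2820e+5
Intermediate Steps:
j(q) = -4 + q
s = 312 (s = (-4 - 4)*(-39) = -8*(-39) = 312)
t = -41/68 (t = 123/(-163 - 41) = 123/(-204) = 123*(-1/204) = -41/68 ≈ -0.60294)
s*(R/t) = 312*(441/(-41/68)) = 312*(441*(-68/41)) = 312*(-29988/41) = -9356256/41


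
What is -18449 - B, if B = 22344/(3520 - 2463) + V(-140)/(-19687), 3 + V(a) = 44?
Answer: -54906859626/2972737 ≈ -18470.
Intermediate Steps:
V(a) = 41 (V(a) = -3 + 44 = 41)
B = 62834713/2972737 (B = 22344/(3520 - 2463) + 41/(-19687) = 22344/1057 + 41*(-1/19687) = 22344*(1/1057) - 41/19687 = 3192/151 - 41/19687 = 62834713/2972737 ≈ 21.137)
-18449 - B = -18449 - 1*62834713/2972737 = -18449 - 62834713/2972737 = -54906859626/2972737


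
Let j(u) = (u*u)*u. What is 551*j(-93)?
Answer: -443200707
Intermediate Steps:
j(u) = u³ (j(u) = u²*u = u³)
551*j(-93) = 551*(-93)³ = 551*(-804357) = -443200707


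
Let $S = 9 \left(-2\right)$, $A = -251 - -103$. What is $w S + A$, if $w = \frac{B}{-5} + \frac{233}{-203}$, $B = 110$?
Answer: $\frac{54538}{203} \approx 268.66$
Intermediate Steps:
$A = -148$ ($A = -251 + 103 = -148$)
$w = - \frac{4699}{203}$ ($w = \frac{110}{-5} + \frac{233}{-203} = 110 \left(- \frac{1}{5}\right) + 233 \left(- \frac{1}{203}\right) = -22 - \frac{233}{203} = - \frac{4699}{203} \approx -23.148$)
$S = -18$
$w S + A = \left(- \frac{4699}{203}\right) \left(-18\right) - 148 = \frac{84582}{203} - 148 = \frac{54538}{203}$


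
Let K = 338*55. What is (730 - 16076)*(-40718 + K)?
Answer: 339576288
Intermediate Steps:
K = 18590
(730 - 16076)*(-40718 + K) = (730 - 16076)*(-40718 + 18590) = -15346*(-22128) = 339576288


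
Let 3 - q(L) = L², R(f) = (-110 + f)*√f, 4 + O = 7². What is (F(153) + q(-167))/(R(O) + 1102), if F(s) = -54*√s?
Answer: -30730372/1024279 - 5437770*√5/1024279 - 178524*√17/1024279 - 31590*√85/1024279 ≈ -42.876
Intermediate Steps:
O = 45 (O = -4 + 7² = -4 + 49 = 45)
R(f) = √f*(-110 + f)
q(L) = 3 - L²
(F(153) + q(-167))/(R(O) + 1102) = (-162*√17 + (3 - 1*(-167)²))/(√45*(-110 + 45) + 1102) = (-162*√17 + (3 - 1*27889))/((3*√5)*(-65) + 1102) = (-162*√17 + (3 - 27889))/(-195*√5 + 1102) = (-162*√17 - 27886)/(1102 - 195*√5) = (-27886 - 162*√17)/(1102 - 195*√5)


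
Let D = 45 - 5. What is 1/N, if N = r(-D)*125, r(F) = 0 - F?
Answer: 1/5000 ≈ 0.00020000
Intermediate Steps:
D = 40
r(F) = -F
N = 5000 (N = -(-1)*40*125 = -1*(-40)*125 = 40*125 = 5000)
1/N = 1/5000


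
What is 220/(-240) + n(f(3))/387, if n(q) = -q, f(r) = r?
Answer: -159/172 ≈ -0.92442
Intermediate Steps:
220/(-240) + n(f(3))/387 = 220/(-240) - 1*3/387 = 220*(-1/240) - 3*1/387 = -11/12 - 1/129 = -159/172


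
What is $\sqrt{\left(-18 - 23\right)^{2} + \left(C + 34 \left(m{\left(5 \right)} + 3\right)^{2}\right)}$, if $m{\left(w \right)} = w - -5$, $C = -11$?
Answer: $6 \sqrt{206} \approx 86.116$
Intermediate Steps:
$m{\left(w \right)} = 5 + w$ ($m{\left(w \right)} = w + 5 = 5 + w$)
$\sqrt{\left(-18 - 23\right)^{2} + \left(C + 34 \left(m{\left(5 \right)} + 3\right)^{2}\right)} = \sqrt{\left(-18 - 23\right)^{2} - \left(11 - 34 \left(\left(5 + 5\right) + 3\right)^{2}\right)} = \sqrt{\left(-41\right)^{2} - \left(11 - 34 \left(10 + 3\right)^{2}\right)} = \sqrt{1681 - \left(11 - 34 \cdot 13^{2}\right)} = \sqrt{1681 + \left(-11 + 34 \cdot 169\right)} = \sqrt{1681 + \left(-11 + 5746\right)} = \sqrt{1681 + 5735} = \sqrt{7416} = 6 \sqrt{206}$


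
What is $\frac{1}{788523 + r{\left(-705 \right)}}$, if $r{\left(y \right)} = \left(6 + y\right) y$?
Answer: $\frac{1}{1281318} \approx 7.8045 \cdot 10^{-7}$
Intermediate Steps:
$r{\left(y \right)} = y \left(6 + y\right)$
$\frac{1}{788523 + r{\left(-705 \right)}} = \frac{1}{788523 - 705 \left(6 - 705\right)} = \frac{1}{788523 - -492795} = \frac{1}{788523 + 492795} = \frac{1}{1281318}$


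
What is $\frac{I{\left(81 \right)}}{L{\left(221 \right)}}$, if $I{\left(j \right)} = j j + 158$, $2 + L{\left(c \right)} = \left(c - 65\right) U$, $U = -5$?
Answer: $- \frac{6719}{782} \approx -8.5921$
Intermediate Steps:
$L{\left(c \right)} = 323 - 5 c$ ($L{\left(c \right)} = -2 + \left(c - 65\right) \left(-5\right) = -2 + \left(-65 + c\right) \left(-5\right) = -2 - \left(-325 + 5 c\right) = 323 - 5 c$)
$I{\left(j \right)} = 158 + j^{2}$ ($I{\left(j \right)} = j^{2} + 158 = 158 + j^{2}$)
$\frac{I{\left(81 \right)}}{L{\left(221 \right)}} = \frac{158 + 81^{2}}{323 - 1105} = \frac{158 + 6561}{323 - 1105} = \frac{6719}{-782} = 6719 \left(- \frac{1}{782}\right) = - \frac{6719}{782}$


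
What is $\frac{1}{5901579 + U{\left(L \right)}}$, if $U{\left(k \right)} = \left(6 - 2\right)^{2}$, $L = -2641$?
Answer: $\frac{1}{5901595} \approx 1.6945 \cdot 10^{-7}$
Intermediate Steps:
$U{\left(k \right)} = 16$ ($U{\left(k \right)} = 4^{2} = 16$)
$\frac{1}{5901579 + U{\left(L \right)}} = \frac{1}{5901579 + 16} = \frac{1}{5901595}$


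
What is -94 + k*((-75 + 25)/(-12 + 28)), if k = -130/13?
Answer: -251/4 ≈ -62.750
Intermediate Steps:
k = -10 (k = -130*1/13 = -10)
-94 + k*((-75 + 25)/(-12 + 28)) = -94 - 10*(-75 + 25)/(-12 + 28) = -94 - (-500)/16 = -94 - 10*(-25/8) = -94 + 125/4 = -251/4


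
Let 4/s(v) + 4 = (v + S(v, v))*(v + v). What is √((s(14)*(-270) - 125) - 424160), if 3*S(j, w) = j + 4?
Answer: I*√8197648015/139 ≈ 651.37*I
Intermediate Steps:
S(j, w) = 4/3 + j/3 (S(j, w) = (j + 4)/3 = (4 + j)/3 = 4/3 + j/3)
s(v) = 4/(-4 + 2*v*(4/3 + 4*v/3)) (s(v) = 4/(-4 + (v + (4/3 + v/3))*(v + v)) = 4/(-4 + (4/3 + 4*v/3)*(2*v)) = 4/(-4 + 2*v*(4/3 + 4*v/3)))
√((s(14)*(-270) - 125) - 424160) = √(((3/(-3 + 2*14 + 2*14²))*(-270) - 125) - 424160) = √(((3/(-3 + 28 + 2*196))*(-270) - 125) - 424160) = √(((3/(-3 + 28 + 392))*(-270) - 125) - 424160) = √(((3/417)*(-270) - 125) - 424160) = √(((3*(1/417))*(-270) - 125) - 424160) = √(((1/139)*(-270) - 125) - 424160) = √((-270/139 - 125) - 424160) = √(-17645/139 - 424160) = √(-58975885/139) = I*√8197648015/139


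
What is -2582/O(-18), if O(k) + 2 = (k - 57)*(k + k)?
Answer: -1291/1349 ≈ -0.95701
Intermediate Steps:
O(k) = -2 + 2*k*(-57 + k) (O(k) = -2 + (k - 57)*(k + k) = -2 + (-57 + k)*(2*k) = -2 + 2*k*(-57 + k))
-2582/O(-18) = -2582/(-2 - 114*(-18) + 2*(-18)**2) = -2582/(-2 + 2052 + 2*324) = -2582/(-2 + 2052 + 648) = -2582/2698 = -2582*1/2698 = -1291/1349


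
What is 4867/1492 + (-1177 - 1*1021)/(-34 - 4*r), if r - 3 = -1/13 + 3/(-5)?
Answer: 16204127/299892 ≈ 54.033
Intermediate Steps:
r = 151/65 (r = 3 + (-1/13 + 3/(-5)) = 3 + (-1*1/13 + 3*(-⅕)) = 3 + (-1/13 - ⅗) = 3 - 44/65 = 151/65 ≈ 2.3231)
4867/1492 + (-1177 - 1*1021)/(-34 - 4*r) = 4867/1492 + (-1177 - 1*1021)/(-34 - 4*151/65) = 4867*(1/1492) + (-1177 - 1021)/(-34 - 604/65) = 4867/1492 - 2198/(-2814/65) = 4867/1492 - 2198*(-65/2814) = 4867/1492 + 10205/201 = 16204127/299892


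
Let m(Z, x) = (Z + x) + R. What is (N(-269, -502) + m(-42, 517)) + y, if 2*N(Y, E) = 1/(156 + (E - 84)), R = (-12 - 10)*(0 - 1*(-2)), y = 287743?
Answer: 247829639/860 ≈ 2.8817e+5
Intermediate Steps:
R = -44 (R = -22*(0 + 2) = -22*2 = -44)
m(Z, x) = -44 + Z + x (m(Z, x) = (Z + x) - 44 = -44 + Z + x)
N(Y, E) = 1/(2*(72 + E)) (N(Y, E) = 1/(2*(156 + (E - 84))) = 1/(2*(156 + (-84 + E))) = 1/(2*(72 + E)))
(N(-269, -502) + m(-42, 517)) + y = (1/(2*(72 - 502)) + (-44 - 42 + 517)) + 287743 = ((1/2)/(-430) + 431) + 287743 = ((1/2)*(-1/430) + 431) + 287743 = (-1/860 + 431) + 287743 = 370659/860 + 287743 = 247829639/860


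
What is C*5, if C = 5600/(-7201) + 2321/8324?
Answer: -149504395/59941124 ≈ -2.4942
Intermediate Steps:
C = -29900879/59941124 (C = 5600*(-1/7201) + 2321*(1/8324) = -5600/7201 + 2321/8324 = -29900879/59941124 ≈ -0.49884)
C*5 = -29900879/59941124*5 = -149504395/59941124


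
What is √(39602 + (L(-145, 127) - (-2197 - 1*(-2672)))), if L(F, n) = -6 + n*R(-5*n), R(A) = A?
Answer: 2*I*√10381 ≈ 203.77*I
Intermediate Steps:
L(F, n) = -6 - 5*n² (L(F, n) = -6 + n*(-5*n) = -6 - 5*n²)
√(39602 + (L(-145, 127) - (-2197 - 1*(-2672)))) = √(39602 + ((-6 - 5*127²) - (-2197 - 1*(-2672)))) = √(39602 + ((-6 - 5*16129) - (-2197 + 2672))) = √(39602 + ((-6 - 80645) - 1*475)) = √(39602 + (-80651 - 475)) = √(39602 - 81126) = √(-41524) = 2*I*√10381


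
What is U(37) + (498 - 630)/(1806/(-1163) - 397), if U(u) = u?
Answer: 17303645/463517 ≈ 37.331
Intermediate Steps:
U(37) + (498 - 630)/(1806/(-1163) - 397) = 37 + (498 - 630)/(1806/(-1163) - 397) = 37 - 132/(1806*(-1/1163) - 397) = 37 - 132/(-1806/1163 - 397) = 37 - 132/(-463517/1163) = 37 - 132*(-1163/463517) = 37 + 153516/463517 = 17303645/463517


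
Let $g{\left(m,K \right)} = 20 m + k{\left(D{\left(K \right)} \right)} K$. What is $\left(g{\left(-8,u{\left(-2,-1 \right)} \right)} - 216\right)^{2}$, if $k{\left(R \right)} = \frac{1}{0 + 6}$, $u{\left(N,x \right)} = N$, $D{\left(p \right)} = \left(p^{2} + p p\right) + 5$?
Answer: $\frac{1274641}{9} \approx 1.4163 \cdot 10^{5}$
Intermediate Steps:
$D{\left(p \right)} = 5 + 2 p^{2}$ ($D{\left(p \right)} = \left(p^{2} + p^{2}\right) + 5 = 2 p^{2} + 5 = 5 + 2 p^{2}$)
$k{\left(R \right)} = \frac{1}{6}$
$g{\left(m,K \right)} = 20 m + \frac{K}{6}$
$\left(g{\left(-8,u{\left(-2,-1 \right)} \right)} - 216\right)^{2} = \left(\left(20 \left(-8\right) + \frac{1}{6} \left(-2\right)\right) - 216\right)^{2} = \left(\left(-160 - \frac{1}{3}\right) - 216\right)^{2} = \left(- \frac{481}{3} - 216\right)^{2} = \left(- \frac{1129}{3}\right)^{2} = \frac{1274641}{9}$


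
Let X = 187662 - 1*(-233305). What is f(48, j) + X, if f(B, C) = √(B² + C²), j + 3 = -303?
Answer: 420967 + 6*√2665 ≈ 4.2128e+5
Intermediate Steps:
j = -306 (j = -3 - 303 = -306)
X = 420967 (X = 187662 + 233305 = 420967)
f(48, j) + X = √(48² + (-306)²) + 420967 = √(2304 + 93636) + 420967 = √95940 + 420967 = 6*√2665 + 420967 = 420967 + 6*√2665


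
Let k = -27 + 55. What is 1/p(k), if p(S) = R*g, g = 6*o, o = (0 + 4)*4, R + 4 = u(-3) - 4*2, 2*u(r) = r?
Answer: -1/1296 ≈ -0.00077160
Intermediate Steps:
u(r) = r/2
R = -27/2 (R = -4 + ((½)*(-3) - 4*2) = -4 + (-3/2 - 1*8) = -4 + (-3/2 - 8) = -4 - 19/2 = -27/2 ≈ -13.500)
k = 28
o = 16 (o = 4*4 = 16)
g = 96 (g = 6*16 = 96)
p(S) = -1296 (p(S) = -27/2*96 = -1296)
1/p(k) = 1/(-1296) = -1/1296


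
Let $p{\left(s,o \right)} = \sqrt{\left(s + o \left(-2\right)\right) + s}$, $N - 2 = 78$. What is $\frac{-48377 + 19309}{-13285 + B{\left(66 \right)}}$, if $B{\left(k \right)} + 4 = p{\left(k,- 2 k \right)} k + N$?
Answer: $\frac{127986404}{57584235} + \frac{1278992 \sqrt{11}}{19194745} \approx 2.4436$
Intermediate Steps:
$N = 80$ ($N = 2 + 78 = 80$)
$p{\left(s,o \right)} = \sqrt{- 2 o + 2 s}$ ($p{\left(s,o \right)} = \sqrt{\left(s - 2 o\right) + s} = \sqrt{- 2 o + 2 s}$)
$B{\left(k \right)} = 76 + \sqrt{6} k^{\frac{3}{2}}$ ($B{\left(k \right)} = -4 + \left(\sqrt{- 2 \left(- 2 k\right) + 2 k} k + 80\right) = -4 + \left(\sqrt{4 k + 2 k} k + 80\right) = -4 + \left(\sqrt{6 k} k + 80\right) = -4 + \left(\sqrt{6} \sqrt{k} k + 80\right) = -4 + \left(\sqrt{6} k^{\frac{3}{2}} + 80\right) = -4 + \left(80 + \sqrt{6} k^{\frac{3}{2}}\right) = 76 + \sqrt{6} k^{\frac{3}{2}}$)
$\frac{-48377 + 19309}{-13285 + B{\left(66 \right)}} = \frac{-48377 + 19309}{-13285 + \left(76 + \sqrt{6} \cdot 66^{\frac{3}{2}}\right)} = - \frac{29068}{-13285 + \left(76 + \sqrt{6} \cdot 66 \sqrt{66}\right)} = - \frac{29068}{-13285 + \left(76 + 396 \sqrt{11}\right)} = - \frac{29068}{-13209 + 396 \sqrt{11}}$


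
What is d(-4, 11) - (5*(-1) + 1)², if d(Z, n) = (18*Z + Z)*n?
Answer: -852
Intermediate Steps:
d(Z, n) = 19*Z*n (d(Z, n) = (19*Z)*n = 19*Z*n)
d(-4, 11) - (5*(-1) + 1)² = 19*(-4)*11 - (5*(-1) + 1)² = -836 - (-5 + 1)² = -836 - 1*(-4)² = -836 - 1*16 = -836 - 16 = -852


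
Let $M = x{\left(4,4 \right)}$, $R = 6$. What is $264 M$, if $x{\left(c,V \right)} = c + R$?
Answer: $2640$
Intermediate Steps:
$x{\left(c,V \right)} = 6 + c$ ($x{\left(c,V \right)} = c + 6 = 6 + c$)
$M = 10$ ($M = 6 + 4 = 10$)
$264 M = 264 \cdot 10 = 2640$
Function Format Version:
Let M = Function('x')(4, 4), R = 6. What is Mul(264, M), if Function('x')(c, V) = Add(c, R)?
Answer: 2640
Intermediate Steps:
Function('x')(c, V) = Add(6, c) (Function('x')(c, V) = Add(c, 6) = Add(6, c))
M = 10 (M = Add(6, 4) = 10)
Mul(264, M) = Mul(264, 10) = 2640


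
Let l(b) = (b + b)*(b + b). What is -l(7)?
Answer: -196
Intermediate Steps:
l(b) = 4*b² (l(b) = (2*b)*(2*b) = 4*b²)
-l(7) = -4*7² = -4*49 = -1*196 = -196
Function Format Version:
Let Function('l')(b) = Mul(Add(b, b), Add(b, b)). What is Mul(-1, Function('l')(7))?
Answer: -196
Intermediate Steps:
Function('l')(b) = Mul(4, Pow(b, 2)) (Function('l')(b) = Mul(Mul(2, b), Mul(2, b)) = Mul(4, Pow(b, 2)))
Mul(-1, Function('l')(7)) = Mul(-1, Mul(4, Pow(7, 2))) = Mul(-1, Mul(4, 49)) = Mul(-1, 196) = -196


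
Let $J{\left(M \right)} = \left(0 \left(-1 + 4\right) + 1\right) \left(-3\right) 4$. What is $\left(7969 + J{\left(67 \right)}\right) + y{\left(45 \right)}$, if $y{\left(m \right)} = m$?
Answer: $8002$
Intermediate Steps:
$J{\left(M \right)} = -12$ ($J{\left(M \right)} = \left(0 \cdot 3 + 1\right) \left(-3\right) 4 = \left(0 + 1\right) \left(-3\right) 4 = 1 \left(-3\right) 4 = \left(-3\right) 4 = -12$)
$\left(7969 + J{\left(67 \right)}\right) + y{\left(45 \right)} = \left(7969 - 12\right) + 45 = 7957 + 45 = 8002$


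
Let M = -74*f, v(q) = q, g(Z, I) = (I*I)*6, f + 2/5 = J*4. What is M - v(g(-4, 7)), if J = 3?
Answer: -5762/5 ≈ -1152.4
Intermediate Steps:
f = 58/5 (f = -⅖ + 3*4 = -⅖ + 12 = 58/5 ≈ 11.600)
g(Z, I) = 6*I² (g(Z, I) = I²*6 = 6*I²)
M = -4292/5 (M = -74*58/5 = -4292/5 ≈ -858.40)
M - v(g(-4, 7)) = -4292/5 - 6*7² = -4292/5 - 6*49 = -4292/5 - 1*294 = -4292/5 - 294 = -5762/5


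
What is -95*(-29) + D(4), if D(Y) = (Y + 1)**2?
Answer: 2780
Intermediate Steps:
D(Y) = (1 + Y)**2
-95*(-29) + D(4) = -95*(-29) + (1 + 4)**2 = 2755 + 5**2 = 2755 + 25 = 2780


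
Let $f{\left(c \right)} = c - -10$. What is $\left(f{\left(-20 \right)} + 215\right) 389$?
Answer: $79745$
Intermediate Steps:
$f{\left(c \right)} = 10 + c$ ($f{\left(c \right)} = c + 10 = 10 + c$)
$\left(f{\left(-20 \right)} + 215\right) 389 = \left(\left(10 - 20\right) + 215\right) 389 = \left(-10 + 215\right) 389 = 205 \cdot 389 = 79745$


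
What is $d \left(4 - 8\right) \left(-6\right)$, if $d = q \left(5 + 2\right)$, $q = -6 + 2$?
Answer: $-672$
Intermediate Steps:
$q = -4$
$d = -28$ ($d = - 4 \left(5 + 2\right) = \left(-4\right) 7 = -28$)
$d \left(4 - 8\right) \left(-6\right) = - 28 \left(4 - 8\right) \left(-6\right) = - 28 \left(\left(-4\right) \left(-6\right)\right) = \left(-28\right) 24 = -672$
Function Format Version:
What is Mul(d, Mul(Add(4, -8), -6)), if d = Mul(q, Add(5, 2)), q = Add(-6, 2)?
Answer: -672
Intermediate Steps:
q = -4
d = -28 (d = Mul(-4, Add(5, 2)) = Mul(-4, 7) = -28)
Mul(d, Mul(Add(4, -8), -6)) = Mul(-28, Mul(Add(4, -8), -6)) = Mul(-28, Mul(-4, -6)) = Mul(-28, 24) = -672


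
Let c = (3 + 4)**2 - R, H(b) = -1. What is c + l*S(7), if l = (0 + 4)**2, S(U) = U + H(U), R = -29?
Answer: 174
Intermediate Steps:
S(U) = -1 + U (S(U) = U - 1 = -1 + U)
l = 16 (l = 4**2 = 16)
c = 78 (c = (3 + 4)**2 - 1*(-29) = 7**2 + 29 = 49 + 29 = 78)
c + l*S(7) = 78 + 16*(-1 + 7) = 78 + 16*6 = 78 + 96 = 174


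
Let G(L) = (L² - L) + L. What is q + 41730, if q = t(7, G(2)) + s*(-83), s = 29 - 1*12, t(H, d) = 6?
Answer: 40325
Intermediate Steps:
G(L) = L²
s = 17 (s = 29 - 12 = 17)
q = -1405 (q = 6 + 17*(-83) = 6 - 1411 = -1405)
q + 41730 = -1405 + 41730 = 40325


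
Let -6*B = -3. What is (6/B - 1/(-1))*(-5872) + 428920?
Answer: 352584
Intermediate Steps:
B = 1/2 (B = -1/6*(-3) = 1/2 ≈ 0.50000)
(6/B - 1/(-1))*(-5872) + 428920 = (6/(1/2) - 1/(-1))*(-5872) + 428920 = (6*2 - 1*(-1))*(-5872) + 428920 = (12 + 1)*(-5872) + 428920 = 13*(-5872) + 428920 = -76336 + 428920 = 352584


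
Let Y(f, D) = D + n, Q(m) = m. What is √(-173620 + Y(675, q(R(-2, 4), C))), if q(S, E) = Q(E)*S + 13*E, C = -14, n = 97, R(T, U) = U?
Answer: I*√173761 ≈ 416.85*I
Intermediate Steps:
q(S, E) = 13*E + E*S (q(S, E) = E*S + 13*E = 13*E + E*S)
Y(f, D) = 97 + D (Y(f, D) = D + 97 = 97 + D)
√(-173620 + Y(675, q(R(-2, 4), C))) = √(-173620 + (97 - 14*(13 + 4))) = √(-173620 + (97 - 14*17)) = √(-173620 + (97 - 238)) = √(-173620 - 141) = √(-173761) = I*√173761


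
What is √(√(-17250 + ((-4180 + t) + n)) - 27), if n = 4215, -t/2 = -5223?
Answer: √(-27 + I*√6769) ≈ 5.4585 + 7.5363*I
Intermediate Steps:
t = 10446 (t = -2*(-5223) = 10446)
√(√(-17250 + ((-4180 + t) + n)) - 27) = √(√(-17250 + ((-4180 + 10446) + 4215)) - 27) = √(√(-17250 + (6266 + 4215)) - 27) = √(√(-17250 + 10481) - 27) = √(√(-6769) - 27) = √(I*√6769 - 27) = √(-27 + I*√6769)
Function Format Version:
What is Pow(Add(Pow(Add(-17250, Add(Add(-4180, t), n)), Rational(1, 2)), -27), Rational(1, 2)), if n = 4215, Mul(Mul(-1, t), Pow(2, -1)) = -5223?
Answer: Pow(Add(-27, Mul(I, Pow(6769, Rational(1, 2)))), Rational(1, 2)) ≈ Add(5.4585, Mul(7.5363, I))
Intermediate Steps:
t = 10446 (t = Mul(-2, -5223) = 10446)
Pow(Add(Pow(Add(-17250, Add(Add(-4180, t), n)), Rational(1, 2)), -27), Rational(1, 2)) = Pow(Add(Pow(Add(-17250, Add(Add(-4180, 10446), 4215)), Rational(1, 2)), -27), Rational(1, 2)) = Pow(Add(Pow(Add(-17250, Add(6266, 4215)), Rational(1, 2)), -27), Rational(1, 2)) = Pow(Add(Pow(Add(-17250, 10481), Rational(1, 2)), -27), Rational(1, 2)) = Pow(Add(Pow(-6769, Rational(1, 2)), -27), Rational(1, 2)) = Pow(Add(Mul(I, Pow(6769, Rational(1, 2))), -27), Rational(1, 2)) = Pow(Add(-27, Mul(I, Pow(6769, Rational(1, 2)))), Rational(1, 2))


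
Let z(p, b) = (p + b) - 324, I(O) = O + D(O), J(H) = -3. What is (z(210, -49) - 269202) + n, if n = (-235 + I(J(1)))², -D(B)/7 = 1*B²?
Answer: -178764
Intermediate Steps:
D(B) = -7*B²
I(O) = O - 7*O²
z(p, b) = -324 + b + p (z(p, b) = (b + p) - 324 = -324 + b + p)
n = 90601 (n = (-235 - 3*(1 - 7*(-3)))² = (-235 - 3*(1 + 21))² = (-235 - 3*22)² = (-235 - 66)² = (-301)² = 90601)
(z(210, -49) - 269202) + n = ((-324 - 49 + 210) - 269202) + 90601 = (-163 - 269202) + 90601 = -269365 + 90601 = -178764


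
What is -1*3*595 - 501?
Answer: -2286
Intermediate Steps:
-1*3*595 - 501 = -3*595 - 501 = -1785 - 501 = -2286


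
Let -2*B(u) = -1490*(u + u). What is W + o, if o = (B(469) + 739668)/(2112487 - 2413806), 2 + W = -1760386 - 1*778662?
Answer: -765065445428/301319 ≈ -2.5391e+6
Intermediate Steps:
B(u) = 1490*u (B(u) = -(-745)*(u + u) = -(-745)*2*u = -(-1490)*u = 1490*u)
W = -2539050 (W = -2 + (-1760386 - 1*778662) = -2 + (-1760386 - 778662) = -2 - 2539048 = -2539050)
o = -1438478/301319 (o = (1490*469 + 739668)/(2112487 - 2413806) = (698810 + 739668)/(-301319) = 1438478*(-1/301319) = -1438478/301319 ≈ -4.7739)
W + o = -2539050 - 1438478/301319 = -765065445428/301319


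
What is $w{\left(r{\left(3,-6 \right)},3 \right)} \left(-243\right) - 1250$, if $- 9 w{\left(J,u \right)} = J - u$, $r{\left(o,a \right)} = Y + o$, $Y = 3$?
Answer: $-1169$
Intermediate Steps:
$r{\left(o,a \right)} = 3 + o$
$w{\left(J,u \right)} = - \frac{J}{9} + \frac{u}{9}$ ($w{\left(J,u \right)} = - \frac{J - u}{9} = - \frac{J}{9} + \frac{u}{9}$)
$w{\left(r{\left(3,-6 \right)},3 \right)} \left(-243\right) - 1250 = \left(- \frac{3 + 3}{9} + \frac{1}{9} \cdot 3\right) \left(-243\right) - 1250 = \left(\left(- \frac{1}{9}\right) 6 + \frac{1}{3}\right) \left(-243\right) - 1250 = \left(- \frac{2}{3} + \frac{1}{3}\right) \left(-243\right) - 1250 = \left(- \frac{1}{3}\right) \left(-243\right) - 1250 = 81 - 1250 = -1169$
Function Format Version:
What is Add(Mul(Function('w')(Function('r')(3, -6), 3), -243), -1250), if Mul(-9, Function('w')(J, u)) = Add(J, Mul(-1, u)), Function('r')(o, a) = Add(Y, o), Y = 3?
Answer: -1169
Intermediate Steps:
Function('r')(o, a) = Add(3, o)
Function('w')(J, u) = Add(Mul(Rational(-1, 9), J), Mul(Rational(1, 9), u)) (Function('w')(J, u) = Mul(Rational(-1, 9), Add(J, Mul(-1, u))) = Add(Mul(Rational(-1, 9), J), Mul(Rational(1, 9), u)))
Add(Mul(Function('w')(Function('r')(3, -6), 3), -243), -1250) = Add(Mul(Add(Mul(Rational(-1, 9), Add(3, 3)), Mul(Rational(1, 9), 3)), -243), -1250) = Add(Mul(Add(Mul(Rational(-1, 9), 6), Rational(1, 3)), -243), -1250) = Add(Mul(Add(Rational(-2, 3), Rational(1, 3)), -243), -1250) = Add(Mul(Rational(-1, 3), -243), -1250) = Add(81, -1250) = -1169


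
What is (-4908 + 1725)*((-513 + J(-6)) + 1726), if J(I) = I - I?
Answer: -3860979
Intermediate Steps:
J(I) = 0
(-4908 + 1725)*((-513 + J(-6)) + 1726) = (-4908 + 1725)*((-513 + 0) + 1726) = -3183*(-513 + 1726) = -3183*1213 = -3860979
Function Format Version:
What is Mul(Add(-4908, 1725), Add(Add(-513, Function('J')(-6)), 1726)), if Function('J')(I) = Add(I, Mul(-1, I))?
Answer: -3860979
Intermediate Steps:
Function('J')(I) = 0
Mul(Add(-4908, 1725), Add(Add(-513, Function('J')(-6)), 1726)) = Mul(Add(-4908, 1725), Add(Add(-513, 0), 1726)) = Mul(-3183, Add(-513, 1726)) = Mul(-3183, 1213) = -3860979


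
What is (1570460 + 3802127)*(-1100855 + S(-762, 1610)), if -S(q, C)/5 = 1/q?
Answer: -4506802690693435/762 ≈ -5.9144e+12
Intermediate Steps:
S(q, C) = -5/q
(1570460 + 3802127)*(-1100855 + S(-762, 1610)) = (1570460 + 3802127)*(-1100855 - 5/(-762)) = 5372587*(-1100855 - 5*(-1/762)) = 5372587*(-1100855 + 5/762) = 5372587*(-838851505/762) = -4506802690693435/762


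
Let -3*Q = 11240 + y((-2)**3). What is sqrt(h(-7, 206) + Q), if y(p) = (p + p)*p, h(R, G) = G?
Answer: 5*I*sqrt(1290)/3 ≈ 59.861*I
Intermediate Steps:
y(p) = 2*p**2 (y(p) = (2*p)*p = 2*p**2)
Q = -11368/3 (Q = -(11240 + 2*((-2)**3)**2)/3 = -(11240 + 2*(-8)**2)/3 = -(11240 + 2*64)/3 = -(11240 + 128)/3 = -1/3*11368 = -11368/3 ≈ -3789.3)
sqrt(h(-7, 206) + Q) = sqrt(206 - 11368/3) = sqrt(-10750/3) = 5*I*sqrt(1290)/3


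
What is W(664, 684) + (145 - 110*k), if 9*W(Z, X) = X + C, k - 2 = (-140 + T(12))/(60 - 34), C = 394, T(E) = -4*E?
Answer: 98299/117 ≈ 840.16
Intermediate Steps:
k = -68/13 (k = 2 + (-140 - 4*12)/(60 - 34) = 2 + (-140 - 48)/26 = 2 - 188*1/26 = 2 - 94/13 = -68/13 ≈ -5.2308)
W(Z, X) = 394/9 + X/9 (W(Z, X) = (X + 394)/9 = (394 + X)/9 = 394/9 + X/9)
W(664, 684) + (145 - 110*k) = (394/9 + (⅑)*684) + (145 - 110*(-68/13)) = (394/9 + 76) + (145 + 7480/13) = 1078/9 + 9365/13 = 98299/117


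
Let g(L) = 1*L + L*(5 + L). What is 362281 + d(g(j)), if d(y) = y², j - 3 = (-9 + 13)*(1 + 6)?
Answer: 1677890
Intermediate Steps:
j = 31 (j = 3 + (-9 + 13)*(1 + 6) = 3 + 4*7 = 3 + 28 = 31)
g(L) = L + L*(5 + L)
362281 + d(g(j)) = 362281 + (31*(6 + 31))² = 362281 + (31*37)² = 362281 + 1147² = 362281 + 1315609 = 1677890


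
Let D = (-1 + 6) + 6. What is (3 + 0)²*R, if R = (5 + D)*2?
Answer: 288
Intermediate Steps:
D = 11 (D = 5 + 6 = 11)
R = 32 (R = (5 + 11)*2 = 16*2 = 32)
(3 + 0)²*R = (3 + 0)²*32 = 3²*32 = 9*32 = 288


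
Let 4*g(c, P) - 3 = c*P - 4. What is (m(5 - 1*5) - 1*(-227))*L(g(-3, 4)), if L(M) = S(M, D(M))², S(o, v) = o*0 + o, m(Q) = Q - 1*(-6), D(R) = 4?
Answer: 39377/16 ≈ 2461.1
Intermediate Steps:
m(Q) = 6 + Q (m(Q) = Q + 6 = 6 + Q)
S(o, v) = o (S(o, v) = 0 + o = o)
g(c, P) = -¼ + P*c/4 (g(c, P) = ¾ + (c*P - 4)/4 = ¾ + (P*c - 4)/4 = ¾ + (-4 + P*c)/4 = ¾ + (-1 + P*c/4) = -¼ + P*c/4)
L(M) = M²
(m(5 - 1*5) - 1*(-227))*L(g(-3, 4)) = ((6 + (5 - 1*5)) - 1*(-227))*(-¼ + (¼)*4*(-3))² = ((6 + (5 - 5)) + 227)*(-¼ - 3)² = ((6 + 0) + 227)*(-13/4)² = (6 + 227)*(169/16) = 233*(169/16) = 39377/16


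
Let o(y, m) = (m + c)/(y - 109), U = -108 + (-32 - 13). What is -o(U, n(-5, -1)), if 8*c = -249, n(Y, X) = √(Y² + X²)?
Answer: -249/2096 + √26/262 ≈ -0.099336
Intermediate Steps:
n(Y, X) = √(X² + Y²)
c = -249/8 (c = (⅛)*(-249) = -249/8 ≈ -31.125)
U = -153 (U = -108 - 45 = -153)
o(y, m) = (-249/8 + m)/(-109 + y) (o(y, m) = (m - 249/8)/(y - 109) = (-249/8 + m)/(-109 + y))
-o(U, n(-5, -1)) = -(-249/8 + √((-1)² + (-5)²))/(-109 - 153) = -(-249/8 + √(1 + 25))/(-262) = -(-1)*(-249/8 + √26)/262 = -(249/2096 - √26/262) = -249/2096 + √26/262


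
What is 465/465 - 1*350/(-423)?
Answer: 773/423 ≈ 1.8274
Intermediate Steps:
465/465 - 1*350/(-423) = 465*(1/465) - 350*(-1/423) = 1 + 350/423 = 773/423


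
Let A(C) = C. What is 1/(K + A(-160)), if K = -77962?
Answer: -1/78122 ≈ -1.2800e-5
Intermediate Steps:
1/(K + A(-160)) = 1/(-77962 - 160) = 1/(-78122) = -1/78122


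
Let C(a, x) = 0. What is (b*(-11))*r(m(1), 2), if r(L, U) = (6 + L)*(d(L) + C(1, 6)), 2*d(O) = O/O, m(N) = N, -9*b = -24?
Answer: -308/3 ≈ -102.67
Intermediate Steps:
b = 8/3 (b = -⅑*(-24) = 8/3 ≈ 2.6667)
d(O) = ½ (d(O) = (O/O)/2 = (½)*1 = ½)
r(L, U) = 3 + L/2 (r(L, U) = (6 + L)*(½ + 0) = (6 + L)*(½) = 3 + L/2)
(b*(-11))*r(m(1), 2) = ((8/3)*(-11))*(3 + (½)*1) = -88*(3 + ½)/3 = -88/3*7/2 = -308/3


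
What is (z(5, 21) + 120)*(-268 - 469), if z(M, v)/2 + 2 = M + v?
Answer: -123816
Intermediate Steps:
z(M, v) = -4 + 2*M + 2*v (z(M, v) = -4 + 2*(M + v) = -4 + (2*M + 2*v) = -4 + 2*M + 2*v)
(z(5, 21) + 120)*(-268 - 469) = ((-4 + 2*5 + 2*21) + 120)*(-268 - 469) = ((-4 + 10 + 42) + 120)*(-737) = (48 + 120)*(-737) = 168*(-737) = -123816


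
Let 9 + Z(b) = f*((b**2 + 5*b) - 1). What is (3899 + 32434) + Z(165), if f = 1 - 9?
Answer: -188068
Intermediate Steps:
f = -8
Z(b) = -1 - 40*b - 8*b**2 (Z(b) = -9 - 8*((b**2 + 5*b) - 1) = -9 - 8*(-1 + b**2 + 5*b) = -9 + (8 - 40*b - 8*b**2) = -1 - 40*b - 8*b**2)
(3899 + 32434) + Z(165) = (3899 + 32434) + (-1 - 40*165 - 8*165**2) = 36333 + (-1 - 6600 - 8*27225) = 36333 + (-1 - 6600 - 217800) = 36333 - 224401 = -188068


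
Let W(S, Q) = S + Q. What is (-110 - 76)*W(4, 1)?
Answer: -930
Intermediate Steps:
W(S, Q) = Q + S
(-110 - 76)*W(4, 1) = (-110 - 76)*(1 + 4) = -186*5 = -930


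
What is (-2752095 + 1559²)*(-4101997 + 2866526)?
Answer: 397344770194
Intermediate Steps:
(-2752095 + 1559²)*(-4101997 + 2866526) = (-2752095 + 2430481)*(-1235471) = -321614*(-1235471) = 397344770194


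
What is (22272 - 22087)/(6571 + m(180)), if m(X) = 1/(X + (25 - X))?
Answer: 4625/164276 ≈ 0.028154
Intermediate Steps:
m(X) = 1/25
(22272 - 22087)/(6571 + m(180)) = (22272 - 22087)/(6571 + 1/25) = 185/(164276/25) = 185*(25/164276) = 4625/164276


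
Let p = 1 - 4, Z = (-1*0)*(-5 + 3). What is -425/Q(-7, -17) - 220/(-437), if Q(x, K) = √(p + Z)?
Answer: 220/437 + 425*I*√3/3 ≈ 0.50343 + 245.37*I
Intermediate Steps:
Z = 0 (Z = 0*(-2) = 0)
p = -3
Q(x, K) = I*√3 (Q(x, K) = √(-3 + 0) = √(-3) = I*√3)
-425/Q(-7, -17) - 220/(-437) = -425*(-I*√3/3) - 220/(-437) = -(-425)*I*√3/3 - 220*(-1/437) = 425*I*√3/3 + 220/437 = 220/437 + 425*I*√3/3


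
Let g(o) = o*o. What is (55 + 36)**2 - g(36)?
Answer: 6985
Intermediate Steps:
g(o) = o**2
(55 + 36)**2 - g(36) = (55 + 36)**2 - 1*36**2 = 91**2 - 1*1296 = 8281 - 1296 = 6985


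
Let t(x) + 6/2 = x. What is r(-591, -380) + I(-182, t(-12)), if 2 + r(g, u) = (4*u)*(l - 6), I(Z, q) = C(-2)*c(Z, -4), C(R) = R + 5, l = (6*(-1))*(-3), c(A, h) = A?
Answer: -18788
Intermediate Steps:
t(x) = -3 + x
l = 18 (l = -6*(-3) = 18)
C(R) = 5 + R
I(Z, q) = 3*Z (I(Z, q) = (5 - 2)*Z = 3*Z)
r(g, u) = -2 + 48*u (r(g, u) = -2 + (4*u)*(18 - 6) = -2 + (4*u)*12 = -2 + 48*u)
r(-591, -380) + I(-182, t(-12)) = (-2 + 48*(-380)) + 3*(-182) = (-2 - 18240) - 546 = -18242 - 546 = -18788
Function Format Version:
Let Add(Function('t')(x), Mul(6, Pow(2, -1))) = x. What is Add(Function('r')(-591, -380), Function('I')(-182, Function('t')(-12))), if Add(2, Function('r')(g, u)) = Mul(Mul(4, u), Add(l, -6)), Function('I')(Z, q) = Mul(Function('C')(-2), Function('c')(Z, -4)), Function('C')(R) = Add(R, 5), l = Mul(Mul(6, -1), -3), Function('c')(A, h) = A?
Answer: -18788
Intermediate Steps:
Function('t')(x) = Add(-3, x)
l = 18 (l = Mul(-6, -3) = 18)
Function('C')(R) = Add(5, R)
Function('I')(Z, q) = Mul(3, Z) (Function('I')(Z, q) = Mul(Add(5, -2), Z) = Mul(3, Z))
Function('r')(g, u) = Add(-2, Mul(48, u)) (Function('r')(g, u) = Add(-2, Mul(Mul(4, u), Add(18, -6))) = Add(-2, Mul(Mul(4, u), 12)) = Add(-2, Mul(48, u)))
Add(Function('r')(-591, -380), Function('I')(-182, Function('t')(-12))) = Add(Add(-2, Mul(48, -380)), Mul(3, -182)) = Add(Add(-2, -18240), -546) = Add(-18242, -546) = -18788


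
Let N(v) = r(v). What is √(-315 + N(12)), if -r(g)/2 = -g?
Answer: I*√291 ≈ 17.059*I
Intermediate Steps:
r(g) = 2*g (r(g) = -(-2)*g = 2*g)
N(v) = 2*v
√(-315 + N(12)) = √(-315 + 2*12) = √(-315 + 24) = √(-291) = I*√291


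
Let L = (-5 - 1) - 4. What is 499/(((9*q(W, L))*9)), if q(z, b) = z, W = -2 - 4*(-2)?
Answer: 499/486 ≈ 1.0267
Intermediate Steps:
L = -10 (L = -6 - 4 = -10)
W = 6 (W = -2 + 8 = 6)
499/(((9*q(W, L))*9)) = 499/(((9*6)*9)) = 499/((54*9)) = 499/486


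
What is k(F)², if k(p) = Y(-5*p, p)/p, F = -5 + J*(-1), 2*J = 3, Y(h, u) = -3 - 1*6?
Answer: 324/169 ≈ 1.9172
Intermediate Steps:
Y(h, u) = -9 (Y(h, u) = -3 - 6 = -9)
J = 3/2 (J = (½)*3 = 3/2 ≈ 1.5000)
F = -13/2 (F = -5 + (3/2)*(-1) = -5 - 3/2 = -13/2 ≈ -6.5000)
k(p) = -9/p
k(F)² = (-9/(-13/2))² = (-9*(-2/13))² = (18/13)² = 324/169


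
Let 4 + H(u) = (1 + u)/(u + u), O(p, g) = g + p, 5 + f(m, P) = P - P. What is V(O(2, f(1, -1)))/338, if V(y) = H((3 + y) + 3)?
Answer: -5/507 ≈ -0.0098619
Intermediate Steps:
f(m, P) = -5 (f(m, P) = -5 + (P - P) = -5 + 0 = -5)
H(u) = -4 + (1 + u)/(2*u) (H(u) = -4 + (1 + u)/(u + u) = -4 + (1 + u)/((2*u)) = -4 + (1 + u)*(1/(2*u)) = -4 + (1 + u)/(2*u))
V(y) = (-41 - 7*y)/(2*(6 + y)) (V(y) = (1 - 7*((3 + y) + 3))/(2*((3 + y) + 3)) = (1 - 7*(6 + y))/(2*(6 + y)) = (1 + (-42 - 7*y))/(2*(6 + y)) = (-41 - 7*y)/(2*(6 + y)))
V(O(2, f(1, -1)))/338 = ((-41 - 7*(-5 + 2))/(2*(6 + (-5 + 2))))/338 = ((-41 - 7*(-3))/(2*(6 - 3)))*(1/338) = ((½)*(-41 + 21)/3)*(1/338) = ((½)*(⅓)*(-20))*(1/338) = -10/3*1/338 = -5/507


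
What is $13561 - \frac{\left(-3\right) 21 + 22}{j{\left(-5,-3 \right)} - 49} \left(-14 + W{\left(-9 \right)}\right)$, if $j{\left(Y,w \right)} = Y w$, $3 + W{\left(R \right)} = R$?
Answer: $\frac{231070}{17} \approx 13592.0$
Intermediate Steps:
$W{\left(R \right)} = -3 + R$
$13561 - \frac{\left(-3\right) 21 + 22}{j{\left(-5,-3 \right)} - 49} \left(-14 + W{\left(-9 \right)}\right) = 13561 - \frac{\left(-3\right) 21 + 22}{\left(-5\right) \left(-3\right) - 49} \left(-14 - 12\right) = 13561 - \frac{-63 + 22}{15 - 49} \left(-14 - 12\right) = 13561 - - \frac{41}{-34} \left(-26\right) = 13561 - \left(-41\right) \left(- \frac{1}{34}\right) \left(-26\right) = 13561 - \frac{41}{34} \left(-26\right) = 13561 - - \frac{533}{17} = 13561 + \frac{533}{17} = \frac{231070}{17}$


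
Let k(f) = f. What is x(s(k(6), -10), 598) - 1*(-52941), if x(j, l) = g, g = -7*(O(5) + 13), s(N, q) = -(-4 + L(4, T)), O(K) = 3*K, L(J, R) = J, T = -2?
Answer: 52745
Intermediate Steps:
s(N, q) = 0 (s(N, q) = -(-4 + 4) = -1*0 = 0)
g = -196 (g = -7*(3*5 + 13) = -7*(15 + 13) = -7*28 = -196)
x(j, l) = -196
x(s(k(6), -10), 598) - 1*(-52941) = -196 - 1*(-52941) = -196 + 52941 = 52745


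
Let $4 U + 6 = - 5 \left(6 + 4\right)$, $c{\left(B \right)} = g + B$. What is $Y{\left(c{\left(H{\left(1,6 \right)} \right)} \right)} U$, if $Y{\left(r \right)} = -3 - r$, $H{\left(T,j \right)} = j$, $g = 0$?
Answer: $126$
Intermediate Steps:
$c{\left(B \right)} = B$ ($c{\left(B \right)} = 0 + B = B$)
$U = -14$ ($U = - \frac{3}{2} + \frac{\left(-5\right) \left(6 + 4\right)}{4} = - \frac{3}{2} + \frac{\left(-5\right) 10}{4} = - \frac{3}{2} + \frac{1}{4} \left(-50\right) = - \frac{3}{2} - \frac{25}{2} = -14$)
$Y{\left(c{\left(H{\left(1,6 \right)} \right)} \right)} U = \left(-3 - 6\right) \left(-14\right) = \left(-9\right) \left(-14\right) = 126$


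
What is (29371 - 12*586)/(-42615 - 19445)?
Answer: -22339/62060 ≈ -0.35996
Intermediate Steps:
(29371 - 12*586)/(-42615 - 19445) = (29371 - 7032)/(-62060) = 22339*(-1/62060) = -22339/62060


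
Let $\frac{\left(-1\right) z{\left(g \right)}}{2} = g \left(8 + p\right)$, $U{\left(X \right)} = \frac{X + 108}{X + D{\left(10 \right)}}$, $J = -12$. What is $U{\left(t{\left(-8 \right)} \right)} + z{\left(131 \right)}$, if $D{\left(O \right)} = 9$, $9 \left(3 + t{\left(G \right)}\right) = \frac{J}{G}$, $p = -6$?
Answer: $- \frac{18757}{37} \approx -506.95$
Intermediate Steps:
$t{\left(G \right)} = -3 - \frac{4}{3 G}$ ($t{\left(G \right)} = -3 + \frac{\left(-12\right) \frac{1}{G}}{9} = -3 - \frac{4}{3 G}$)
$U{\left(X \right)} = \frac{108 + X}{9 + X}$ ($U{\left(X \right)} = \frac{X + 108}{X + 9} = \frac{108 + X}{9 + X}$)
$z{\left(g \right)} = - 4 g$ ($z{\left(g \right)} = - 2 g \left(8 - 6\right) = - 2 g 2 = - 2 \cdot 2 g = - 4 g$)
$U{\left(t{\left(-8 \right)} \right)} + z{\left(131 \right)} = \frac{108 - \left(3 + \frac{4}{3 \left(-8\right)}\right)}{9 - \left(3 + \frac{4}{3 \left(-8\right)}\right)} - 524 = \frac{108 - \frac{17}{6}}{9 - \frac{17}{6}} - 524 = \frac{1}{\frac{37}{6}} \cdot \frac{631}{6} - 524 = \frac{6}{37} \cdot \frac{631}{6} - 524 = \frac{631}{37} - 524 = - \frac{18757}{37}$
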